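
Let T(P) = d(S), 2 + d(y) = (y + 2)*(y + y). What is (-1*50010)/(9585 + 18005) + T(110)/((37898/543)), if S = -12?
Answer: 11930622/7468613 ≈ 1.5974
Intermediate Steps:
d(y) = -2 + 2*y*(2 + y) (d(y) = -2 + (y + 2)*(y + y) = -2 + (2 + y)*(2*y) = -2 + 2*y*(2 + y))
T(P) = 238 (T(P) = -2 + 2*(-12)**2 + 4*(-12) = -2 + 2*144 - 48 = -2 + 288 - 48 = 238)
(-1*50010)/(9585 + 18005) + T(110)/((37898/543)) = (-1*50010)/(9585 + 18005) + 238/((37898/543)) = -50010/27590 + 238/((37898*(1/543))) = -50010*1/27590 + 238/(37898/543) = -5001/2759 + 238*(543/37898) = -5001/2759 + 9231/2707 = 11930622/7468613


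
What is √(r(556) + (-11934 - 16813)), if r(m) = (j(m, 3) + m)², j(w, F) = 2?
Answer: √282617 ≈ 531.62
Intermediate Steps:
r(m) = (2 + m)²
√(r(556) + (-11934 - 16813)) = √((2 + 556)² + (-11934 - 16813)) = √(558² - 28747) = √(311364 - 28747) = √282617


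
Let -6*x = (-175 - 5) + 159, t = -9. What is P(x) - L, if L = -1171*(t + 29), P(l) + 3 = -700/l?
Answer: 23217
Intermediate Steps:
x = 7/2 (x = -((-175 - 5) + 159)/6 = -(-180 + 159)/6 = -1/6*(-21) = 7/2 ≈ 3.5000)
P(l) = -3 - 700/l
L = -23420 (L = -1171*(-9 + 29) = -1171*20 = -23420)
P(x) - L = (-3 - 700/7/2) - 1*(-23420) = (-3 - 700*2/7) + 23420 = (-3 - 200) + 23420 = -203 + 23420 = 23217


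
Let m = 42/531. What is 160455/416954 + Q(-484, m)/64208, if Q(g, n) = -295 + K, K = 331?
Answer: 1289688123/3346472804 ≈ 0.38539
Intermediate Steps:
m = 14/177 (m = 42*(1/531) = 14/177 ≈ 0.079096)
Q(g, n) = 36 (Q(g, n) = -295 + 331 = 36)
160455/416954 + Q(-484, m)/64208 = 160455/416954 + 36/64208 = 160455*(1/416954) + 36*(1/64208) = 160455/416954 + 9/16052 = 1289688123/3346472804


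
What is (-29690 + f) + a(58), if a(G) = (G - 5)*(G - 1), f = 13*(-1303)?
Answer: -43608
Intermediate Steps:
f = -16939
a(G) = (-1 + G)*(-5 + G) (a(G) = (-5 + G)*(-1 + G) = (-1 + G)*(-5 + G))
(-29690 + f) + a(58) = (-29690 - 16939) + (5 + 58**2 - 6*58) = -46629 + (5 + 3364 - 348) = -46629 + 3021 = -43608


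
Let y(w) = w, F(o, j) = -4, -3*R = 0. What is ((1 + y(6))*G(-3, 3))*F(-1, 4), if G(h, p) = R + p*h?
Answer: 252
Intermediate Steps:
R = 0 (R = -⅓*0 = 0)
G(h, p) = h*p (G(h, p) = 0 + p*h = 0 + h*p = h*p)
((1 + y(6))*G(-3, 3))*F(-1, 4) = ((1 + 6)*(-3*3))*(-4) = (7*(-9))*(-4) = -63*(-4) = 252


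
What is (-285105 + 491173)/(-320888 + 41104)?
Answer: -51517/69946 ≈ -0.73653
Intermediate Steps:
(-285105 + 491173)/(-320888 + 41104) = 206068/(-279784) = 206068*(-1/279784) = -51517/69946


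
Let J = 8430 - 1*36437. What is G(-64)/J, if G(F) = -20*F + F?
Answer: -1216/28007 ≈ -0.043418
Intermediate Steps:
G(F) = -19*F
J = -28007 (J = 8430 - 36437 = -28007)
G(-64)/J = -19*(-64)/(-28007) = 1216*(-1/28007) = -1216/28007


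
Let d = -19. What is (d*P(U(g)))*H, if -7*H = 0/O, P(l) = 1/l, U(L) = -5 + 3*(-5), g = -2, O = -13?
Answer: 0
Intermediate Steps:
U(L) = -20 (U(L) = -5 - 15 = -20)
H = 0 (H = -0/(-13) = -0*(-1)/13 = -⅐*0 = 0)
(d*P(U(g)))*H = -19/(-20)*0 = -19*(-1/20)*0 = (19/20)*0 = 0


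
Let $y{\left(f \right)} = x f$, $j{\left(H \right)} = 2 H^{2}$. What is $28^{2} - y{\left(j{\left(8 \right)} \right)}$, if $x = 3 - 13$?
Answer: $2064$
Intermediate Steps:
$x = -10$ ($x = 3 - 13 = -10$)
$y{\left(f \right)} = - 10 f$
$28^{2} - y{\left(j{\left(8 \right)} \right)} = 28^{2} - - 10 \cdot 2 \cdot 8^{2} = 784 - - 10 \cdot 2 \cdot 64 = 784 - \left(-10\right) 128 = 784 - -1280 = 784 + 1280 = 2064$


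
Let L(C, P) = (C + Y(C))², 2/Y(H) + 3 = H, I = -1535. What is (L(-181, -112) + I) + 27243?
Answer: 494914921/8464 ≈ 58473.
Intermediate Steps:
Y(H) = 2/(-3 + H)
L(C, P) = (C + 2/(-3 + C))²
(L(-181, -112) + I) + 27243 = ((-181 + 2/(-3 - 181))² - 1535) + 27243 = ((-181 + 2/(-184))² - 1535) + 27243 = ((-181 + 2*(-1/184))² - 1535) + 27243 = ((-181 - 1/92)² - 1535) + 27243 = ((-16653/92)² - 1535) + 27243 = (277322409/8464 - 1535) + 27243 = 264330169/8464 + 27243 = 494914921/8464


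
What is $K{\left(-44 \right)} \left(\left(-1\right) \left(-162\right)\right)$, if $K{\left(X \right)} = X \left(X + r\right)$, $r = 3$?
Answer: $292248$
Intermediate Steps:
$K{\left(X \right)} = X \left(3 + X\right)$ ($K{\left(X \right)} = X \left(X + 3\right) = X \left(3 + X\right)$)
$K{\left(-44 \right)} \left(\left(-1\right) \left(-162\right)\right) = - 44 \left(3 - 44\right) \left(\left(-1\right) \left(-162\right)\right) = \left(-44\right) \left(-41\right) 162 = 1804 \cdot 162 = 292248$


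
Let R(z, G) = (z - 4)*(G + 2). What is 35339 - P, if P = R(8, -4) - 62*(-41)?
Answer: 32805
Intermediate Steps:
R(z, G) = (-4 + z)*(2 + G)
P = 2534 (P = (-8 - 4*(-4) + 2*8 - 4*8) - 62*(-41) = (-8 + 16 + 16 - 32) + 2542 = -8 + 2542 = 2534)
35339 - P = 35339 - 1*2534 = 35339 - 2534 = 32805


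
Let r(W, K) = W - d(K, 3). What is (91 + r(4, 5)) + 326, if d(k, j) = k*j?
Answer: 406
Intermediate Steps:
d(k, j) = j*k
r(W, K) = W - 3*K
(91 + r(4, 5)) + 326 = (91 + (4 - 3*5)) + 326 = (91 + (4 - 15)) + 326 = (91 - 11) + 326 = 80 + 326 = 406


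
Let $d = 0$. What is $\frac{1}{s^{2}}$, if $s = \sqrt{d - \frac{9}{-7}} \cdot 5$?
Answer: $\frac{7}{225} \approx 0.031111$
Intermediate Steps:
$s = \frac{15 \sqrt{7}}{7}$ ($s = \sqrt{0 - \frac{9}{-7}} \cdot 5 = \sqrt{0 - - \frac{9}{7}} \cdot 5 = \sqrt{0 + \frac{9}{7}} \cdot 5 = \sqrt{\frac{9}{7}} \cdot 5 = \frac{3 \sqrt{7}}{7} \cdot 5 = \frac{15 \sqrt{7}}{7} \approx 5.6695$)
$\frac{1}{s^{2}} = \frac{1}{\left(\frac{15 \sqrt{7}}{7}\right)^{2}} = \frac{1}{\frac{225}{7}} = \frac{7}{225}$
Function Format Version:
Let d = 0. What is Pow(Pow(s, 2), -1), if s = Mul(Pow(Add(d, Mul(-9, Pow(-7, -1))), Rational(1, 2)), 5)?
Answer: Rational(7, 225) ≈ 0.031111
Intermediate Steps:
s = Mul(Rational(15, 7), Pow(7, Rational(1, 2))) (s = Mul(Pow(Add(0, Mul(-9, Pow(-7, -1))), Rational(1, 2)), 5) = Mul(Pow(Add(0, Mul(-9, Rational(-1, 7))), Rational(1, 2)), 5) = Mul(Pow(Add(0, Rational(9, 7)), Rational(1, 2)), 5) = Mul(Pow(Rational(9, 7), Rational(1, 2)), 5) = Mul(Mul(Rational(3, 7), Pow(7, Rational(1, 2))), 5) = Mul(Rational(15, 7), Pow(7, Rational(1, 2))) ≈ 5.6695)
Pow(Pow(s, 2), -1) = Pow(Pow(Mul(Rational(15, 7), Pow(7, Rational(1, 2))), 2), -1) = Pow(Rational(225, 7), -1) = Rational(7, 225)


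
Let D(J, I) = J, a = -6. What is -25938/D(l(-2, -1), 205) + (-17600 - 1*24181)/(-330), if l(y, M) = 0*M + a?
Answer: 489457/110 ≈ 4449.6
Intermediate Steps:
l(y, M) = -6 (l(y, M) = 0*M - 6 = 0 - 6 = -6)
-25938/D(l(-2, -1), 205) + (-17600 - 1*24181)/(-330) = -25938/(-6) + (-17600 - 1*24181)/(-330) = -25938*(-1/6) + (-17600 - 24181)*(-1/330) = 4323 - 41781*(-1/330) = 4323 + 13927/110 = 489457/110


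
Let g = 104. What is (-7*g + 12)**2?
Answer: 512656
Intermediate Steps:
(-7*g + 12)**2 = (-7*104 + 12)**2 = (-728 + 12)**2 = (-716)**2 = 512656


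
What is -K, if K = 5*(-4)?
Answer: 20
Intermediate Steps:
K = -20
-K = -1*(-20) = 20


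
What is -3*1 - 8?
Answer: -11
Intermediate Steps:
-3*1 - 8 = -3 - 8 = -11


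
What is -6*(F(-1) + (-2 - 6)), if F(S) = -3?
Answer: 66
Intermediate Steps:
-6*(F(-1) + (-2 - 6)) = -6*(-3 + (-2 - 6)) = -6*(-3 - 8) = -6*(-11) = 66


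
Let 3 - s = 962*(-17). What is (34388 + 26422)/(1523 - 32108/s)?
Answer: 331556390/8293201 ≈ 39.979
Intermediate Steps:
s = 16357 (s = 3 - 962*(-17) = 3 - 1*(-16354) = 3 + 16354 = 16357)
(34388 + 26422)/(1523 - 32108/s) = (34388 + 26422)/(1523 - 32108/16357) = 60810/(1523 - 32108*1/16357) = 60810/(1523 - 32108/16357) = 60810/(24879603/16357) = 60810*(16357/24879603) = 331556390/8293201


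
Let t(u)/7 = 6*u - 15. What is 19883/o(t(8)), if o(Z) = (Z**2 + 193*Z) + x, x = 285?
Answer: 19883/98229 ≈ 0.20241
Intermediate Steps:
t(u) = -105 + 42*u (t(u) = 7*(6*u - 15) = 7*(-15 + 6*u) = -105 + 42*u)
o(Z) = 285 + Z**2 + 193*Z (o(Z) = (Z**2 + 193*Z) + 285 = 285 + Z**2 + 193*Z)
19883/o(t(8)) = 19883/(285 + (-105 + 42*8)**2 + 193*(-105 + 42*8)) = 19883/(285 + (-105 + 336)**2 + 193*(-105 + 336)) = 19883/(285 + 231**2 + 193*231) = 19883/(285 + 53361 + 44583) = 19883/98229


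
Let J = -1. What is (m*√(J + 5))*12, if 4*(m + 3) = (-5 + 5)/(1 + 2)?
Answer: -72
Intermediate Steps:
m = -3 (m = -3 + ((-5 + 5)/(1 + 2))/4 = -3 + (0/3)/4 = -3 + (0*(⅓))/4 = -3 + (¼)*0 = -3 + 0 = -3)
(m*√(J + 5))*12 = -3*√(-1 + 5)*12 = -3*√4*12 = -3*2*12 = -6*12 = -72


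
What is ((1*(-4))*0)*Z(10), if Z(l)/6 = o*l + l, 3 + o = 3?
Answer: 0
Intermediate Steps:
o = 0 (o = -3 + 3 = 0)
Z(l) = 6*l (Z(l) = 6*(0*l + l) = 6*(0 + l) = 6*l)
((1*(-4))*0)*Z(10) = ((1*(-4))*0)*(6*10) = -4*0*60 = 0*60 = 0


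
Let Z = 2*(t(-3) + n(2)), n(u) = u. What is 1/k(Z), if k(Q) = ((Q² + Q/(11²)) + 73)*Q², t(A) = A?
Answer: 121/37260 ≈ 0.0032475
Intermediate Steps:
Z = -2 (Z = 2*(-3 + 2) = 2*(-1) = -2)
k(Q) = Q²*(73 + Q² + Q/121) (k(Q) = ((Q² + Q/121) + 73)*Q² = (73 + Q² + Q/121)*Q² = Q²*(73 + Q² + Q/121))
1/k(Z) = 1/((-2)²*(73 + (-2)² + (1/121)*(-2))) = 1/(4*(73 + 4 - 2/121)) = 1/(4*(9315/121)) = 1/(37260/121) = 121/37260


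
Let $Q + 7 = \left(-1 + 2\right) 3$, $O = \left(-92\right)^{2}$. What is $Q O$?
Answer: $-33856$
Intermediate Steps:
$O = 8464$
$Q = -4$ ($Q = -7 + \left(-1 + 2\right) 3 = -7 + 1 \cdot 3 = -7 + 3 = -4$)
$Q O = \left(-4\right) 8464 = -33856$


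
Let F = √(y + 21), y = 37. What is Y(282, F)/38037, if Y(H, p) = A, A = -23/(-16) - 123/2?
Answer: -31/19632 ≈ -0.0015791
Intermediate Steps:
A = -961/16 (A = -23*(-1/16) - 123*½ = 23/16 - 123/2 = -961/16 ≈ -60.063)
F = √58 (F = √(37 + 21) = √58 ≈ 7.6158)
Y(H, p) = -961/16
Y(282, F)/38037 = -961/16/38037 = -961/16*1/38037 = -31/19632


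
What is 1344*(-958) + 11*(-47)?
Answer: -1288069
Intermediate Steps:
1344*(-958) + 11*(-47) = -1287552 - 517 = -1288069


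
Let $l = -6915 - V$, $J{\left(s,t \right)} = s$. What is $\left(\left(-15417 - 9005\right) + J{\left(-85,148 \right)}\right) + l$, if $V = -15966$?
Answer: $-15456$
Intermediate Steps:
$l = 9051$ ($l = -6915 - -15966 = -6915 + 15966 = 9051$)
$\left(\left(-15417 - 9005\right) + J{\left(-85,148 \right)}\right) + l = \left(\left(-15417 - 9005\right) - 85\right) + 9051 = \left(-24422 - 85\right) + 9051 = -24507 + 9051 = -15456$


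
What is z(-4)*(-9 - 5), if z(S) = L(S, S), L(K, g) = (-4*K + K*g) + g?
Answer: -392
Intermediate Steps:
L(K, g) = g - 4*K + K*g
z(S) = S² - 3*S (z(S) = S - 4*S + S*S = S - 4*S + S² = S² - 3*S)
z(-4)*(-9 - 5) = (-4*(-3 - 4))*(-9 - 5) = -4*(-7)*(-14) = 28*(-14) = -392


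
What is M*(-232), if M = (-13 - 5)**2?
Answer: -75168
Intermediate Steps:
M = 324 (M = (-18)**2 = 324)
M*(-232) = 324*(-232) = -75168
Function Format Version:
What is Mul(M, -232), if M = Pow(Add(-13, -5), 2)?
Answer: -75168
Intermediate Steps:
M = 324 (M = Pow(-18, 2) = 324)
Mul(M, -232) = Mul(324, -232) = -75168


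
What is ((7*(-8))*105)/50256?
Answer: -245/2094 ≈ -0.11700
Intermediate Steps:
((7*(-8))*105)/50256 = -56*105*(1/50256) = -5880*1/50256 = -245/2094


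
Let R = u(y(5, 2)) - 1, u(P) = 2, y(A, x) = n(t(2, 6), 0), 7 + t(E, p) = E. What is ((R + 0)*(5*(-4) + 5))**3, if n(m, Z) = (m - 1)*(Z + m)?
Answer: -3375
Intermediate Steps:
t(E, p) = -7 + E
n(m, Z) = (-1 + m)*(Z + m)
y(A, x) = 30 (y(A, x) = (-7 + 2)**2 - 1*0 - (-7 + 2) + 0*(-7 + 2) = (-5)**2 + 0 - 1*(-5) + 0*(-5) = 25 + 0 + 5 + 0 = 30)
R = 1 (R = 2 - 1 = 1)
((R + 0)*(5*(-4) + 5))**3 = ((1 + 0)*(5*(-4) + 5))**3 = (1*(-20 + 5))**3 = (1*(-15))**3 = (-15)**3 = -3375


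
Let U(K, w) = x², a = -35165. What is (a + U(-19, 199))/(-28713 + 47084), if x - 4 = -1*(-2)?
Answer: -35129/18371 ≈ -1.9122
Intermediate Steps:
x = 6 (x = 4 - 1*(-2) = 4 + 2 = 6)
U(K, w) = 36 (U(K, w) = 6² = 36)
(a + U(-19, 199))/(-28713 + 47084) = (-35165 + 36)/(-28713 + 47084) = -35129/18371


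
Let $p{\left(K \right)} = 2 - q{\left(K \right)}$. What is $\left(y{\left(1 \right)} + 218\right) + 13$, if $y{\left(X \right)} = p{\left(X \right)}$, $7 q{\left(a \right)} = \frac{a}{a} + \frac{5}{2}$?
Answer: $\frac{465}{2} \approx 232.5$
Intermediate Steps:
$q{\left(a \right)} = \frac{1}{2}$ ($q{\left(a \right)} = \frac{\frac{a}{a} + \frac{5}{2}}{7} = \frac{1 + 5 \cdot \frac{1}{2}}{7} = \frac{1 + \frac{5}{2}}{7} = \frac{1}{7} \cdot \frac{7}{2} = \frac{1}{2}$)
$p{\left(K \right)} = \frac{3}{2}$ ($p{\left(K \right)} = 2 - \frac{1}{2} = \frac{3}{2}$)
$y{\left(X \right)} = \frac{3}{2}$
$\left(y{\left(1 \right)} + 218\right) + 13 = \left(\frac{3}{2} + 218\right) + 13 = \frac{439}{2} + 13 = \frac{465}{2}$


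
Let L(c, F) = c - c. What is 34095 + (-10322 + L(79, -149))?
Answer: 23773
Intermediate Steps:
L(c, F) = 0
34095 + (-10322 + L(79, -149)) = 34095 + (-10322 + 0) = 34095 - 10322 = 23773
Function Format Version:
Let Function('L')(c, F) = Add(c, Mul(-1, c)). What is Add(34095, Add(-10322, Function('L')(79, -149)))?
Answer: 23773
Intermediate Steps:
Function('L')(c, F) = 0
Add(34095, Add(-10322, Function('L')(79, -149))) = Add(34095, Add(-10322, 0)) = Add(34095, -10322) = 23773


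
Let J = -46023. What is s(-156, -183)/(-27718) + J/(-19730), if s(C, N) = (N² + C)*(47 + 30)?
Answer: -12341040354/136719035 ≈ -90.266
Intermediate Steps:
s(C, N) = 77*C + 77*N² (s(C, N) = (C + N²)*77 = 77*C + 77*N²)
s(-156, -183)/(-27718) + J/(-19730) = (77*(-156) + 77*(-183)²)/(-27718) - 46023/(-19730) = (-12012 + 77*33489)*(-1/27718) - 46023*(-1/19730) = (-12012 + 2578653)*(-1/27718) + 46023/19730 = 2566641*(-1/27718) + 46023/19730 = -2566641/27718 + 46023/19730 = -12341040354/136719035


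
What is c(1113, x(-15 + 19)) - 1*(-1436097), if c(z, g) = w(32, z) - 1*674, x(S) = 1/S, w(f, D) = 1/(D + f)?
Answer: 1643559336/1145 ≈ 1.4354e+6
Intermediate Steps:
c(z, g) = -674 + 1/(32 + z) (c(z, g) = 1/(z + 32) - 1*674 = 1/(32 + z) - 674 = -674 + 1/(32 + z))
c(1113, x(-15 + 19)) - 1*(-1436097) = (-21567 - 674*1113)/(32 + 1113) - 1*(-1436097) = (-21567 - 750162)/1145 + 1436097 = (1/1145)*(-771729) + 1436097 = -771729/1145 + 1436097 = 1643559336/1145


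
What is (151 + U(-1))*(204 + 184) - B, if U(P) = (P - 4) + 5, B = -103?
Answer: 58691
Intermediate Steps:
U(P) = 1 + P (U(P) = (-4 + P) + 5 = 1 + P)
(151 + U(-1))*(204 + 184) - B = (151 + (1 - 1))*(204 + 184) - 1*(-103) = (151 + 0)*388 + 103 = 151*388 + 103 = 58588 + 103 = 58691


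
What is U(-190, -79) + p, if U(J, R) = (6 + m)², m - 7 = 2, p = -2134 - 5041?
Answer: -6950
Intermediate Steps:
p = -7175
m = 9 (m = 7 + 2 = 9)
U(J, R) = 225 (U(J, R) = (6 + 9)² = 15² = 225)
U(-190, -79) + p = 225 - 7175 = -6950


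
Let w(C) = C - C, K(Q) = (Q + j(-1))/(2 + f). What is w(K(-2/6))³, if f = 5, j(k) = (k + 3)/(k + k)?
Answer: 0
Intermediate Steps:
j(k) = (3 + k)/(2*k) (j(k) = (3 + k)/((2*k)) = (3 + k)*(1/(2*k)) = (3 + k)/(2*k))
K(Q) = -⅐ + Q/7 (K(Q) = (Q + (½)*(3 - 1)/(-1))/(2 + 5) = (Q + (½)*(-1)*2)/7 = (Q - 1)*(⅐) = (-1 + Q)*(⅐) = -⅐ + Q/7)
w(C) = 0
w(K(-2/6))³ = 0³ = 0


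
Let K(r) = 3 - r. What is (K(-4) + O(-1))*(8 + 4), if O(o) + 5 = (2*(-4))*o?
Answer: 120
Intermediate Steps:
O(o) = -5 - 8*o (O(o) = -5 + (2*(-4))*o = -5 - 8*o)
(K(-4) + O(-1))*(8 + 4) = ((3 - 1*(-4)) + (-5 - 8*(-1)))*(8 + 4) = ((3 + 4) + (-5 + 8))*12 = (7 + 3)*12 = 10*12 = 120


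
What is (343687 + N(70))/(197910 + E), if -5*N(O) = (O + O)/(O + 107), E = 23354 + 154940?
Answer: 60832571/66588108 ≈ 0.91356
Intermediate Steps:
E = 178294
N(O) = -2*O/(5*(107 + O)) (N(O) = -(O + O)/(5*(O + 107)) = -2*O/(5*(107 + O)))
(343687 + N(70))/(197910 + E) = (343687 - 2*70/(535 + 5*70))/(197910 + 178294) = (343687 - 2*70/(535 + 350))/376204 = (343687 - 2*70/885)*(1/376204) = (343687 - 2*70*1/885)*(1/376204) = (343687 - 28/177)*(1/376204) = (60832571/177)*(1/376204) = 60832571/66588108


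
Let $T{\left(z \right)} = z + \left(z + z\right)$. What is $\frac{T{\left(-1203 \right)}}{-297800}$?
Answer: $\frac{3609}{297800} \approx 0.012119$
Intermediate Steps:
$T{\left(z \right)} = 3 z$ ($T{\left(z \right)} = z + 2 z = 3 z$)
$\frac{T{\left(-1203 \right)}}{-297800} = \frac{3 \left(-1203\right)}{-297800} = \left(-3609\right) \left(- \frac{1}{297800}\right) = \frac{3609}{297800}$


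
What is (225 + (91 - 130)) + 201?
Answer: 387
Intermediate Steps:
(225 + (91 - 130)) + 201 = (225 - 39) + 201 = 186 + 201 = 387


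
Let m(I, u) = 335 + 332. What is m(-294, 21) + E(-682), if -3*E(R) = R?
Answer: 2683/3 ≈ 894.33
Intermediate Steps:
E(R) = -R/3
m(I, u) = 667
m(-294, 21) + E(-682) = 667 - ⅓*(-682) = 667 + 682/3 = 2683/3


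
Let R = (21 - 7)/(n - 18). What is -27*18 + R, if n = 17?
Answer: -500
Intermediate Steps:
R = -14 (R = (21 - 7)/(17 - 18) = 14/(-1) = 14*(-1) = -14)
-27*18 + R = -27*18 - 14 = -486 - 14 = -500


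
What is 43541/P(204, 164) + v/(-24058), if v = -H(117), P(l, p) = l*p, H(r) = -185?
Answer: 520660009/402442224 ≈ 1.2938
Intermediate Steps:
v = 185 (v = -1*(-185) = 185)
43541/P(204, 164) + v/(-24058) = 43541/((204*164)) + 185/(-24058) = 43541/33456 + 185*(-1/24058) = 43541*(1/33456) - 185/24058 = 43541/33456 - 185/24058 = 520660009/402442224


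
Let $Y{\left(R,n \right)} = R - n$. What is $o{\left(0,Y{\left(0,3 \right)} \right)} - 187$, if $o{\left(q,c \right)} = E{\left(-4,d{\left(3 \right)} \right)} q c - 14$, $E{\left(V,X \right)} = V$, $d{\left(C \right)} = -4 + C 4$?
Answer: $-201$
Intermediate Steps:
$d{\left(C \right)} = -4 + 4 C$
$o{\left(q,c \right)} = -14 - 4 c q$ ($o{\left(q,c \right)} = - 4 q c - 14 = - 4 c q - 14 = -14 - 4 c q$)
$o{\left(0,Y{\left(0,3 \right)} \right)} - 187 = \left(-14 - 4 \left(0 - 3\right) 0\right) - 187 = \left(-14 - \left(-12\right) 0\right) - 187 = \left(-14 + 0\right) - 187 = -14 - 187 = -201$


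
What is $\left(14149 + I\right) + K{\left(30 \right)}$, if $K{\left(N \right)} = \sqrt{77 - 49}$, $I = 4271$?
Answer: $18420 + 2 \sqrt{7} \approx 18425.0$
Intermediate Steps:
$K{\left(N \right)} = 2 \sqrt{7}$ ($K{\left(N \right)} = \sqrt{28} = 2 \sqrt{7}$)
$\left(14149 + I\right) + K{\left(30 \right)} = \left(14149 + 4271\right) + 2 \sqrt{7} = 18420 + 2 \sqrt{7}$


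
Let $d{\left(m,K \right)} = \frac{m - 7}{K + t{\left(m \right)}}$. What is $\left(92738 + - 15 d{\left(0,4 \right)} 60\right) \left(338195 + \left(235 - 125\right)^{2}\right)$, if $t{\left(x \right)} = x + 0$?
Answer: $33037372335$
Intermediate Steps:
$t{\left(x \right)} = x$
$d{\left(m,K \right)} = \frac{-7 + m}{K + m}$ ($d{\left(m,K \right)} = \frac{m - 7}{K + m} = \frac{-7 + m}{K + m}$)
$\left(92738 + - 15 d{\left(0,4 \right)} 60\right) \left(338195 + \left(235 - 125\right)^{2}\right) = \left(92738 + - 15 \frac{-7 + 0}{4 + 0} \cdot 60\right) \left(338195 + \left(235 - 125\right)^{2}\right) = \left(92738 + - 15 \cdot \frac{1}{4} \left(-7\right) 60\right) \left(338195 + 110^{2}\right) = \left(92738 + - 15 \cdot \frac{1}{4} \left(-7\right) 60\right) \left(338195 + 12100\right) = \left(92738 + \left(-15\right) \left(- \frac{7}{4}\right) 60\right) 350295 = \left(92738 + \frac{105}{4} \cdot 60\right) 350295 = \left(92738 + 1575\right) 350295 = 94313 \cdot 350295 = 33037372335$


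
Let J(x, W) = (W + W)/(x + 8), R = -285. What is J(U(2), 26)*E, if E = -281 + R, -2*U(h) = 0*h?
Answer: -3679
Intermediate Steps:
U(h) = 0 (U(h) = -0*h = -½*0 = 0)
J(x, W) = 2*W/(8 + x) (J(x, W) = (2*W)/(8 + x) = 2*W/(8 + x))
E = -566 (E = -281 - 285 = -566)
J(U(2), 26)*E = (2*26/(8 + 0))*(-566) = (2*26/8)*(-566) = (2*26*(⅛))*(-566) = (13/2)*(-566) = -3679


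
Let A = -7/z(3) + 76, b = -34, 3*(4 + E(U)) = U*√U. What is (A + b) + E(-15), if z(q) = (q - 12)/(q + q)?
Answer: 128/3 - 5*I*√15 ≈ 42.667 - 19.365*I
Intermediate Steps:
E(U) = -4 + U^(3/2)/3 (E(U) = -4 + (U*√U)/3 = -4 + U^(3/2)/3)
z(q) = (-12 + q)/(2*q) (z(q) = (-12 + q)/((2*q)) = (-12 + q)*(1/(2*q)) = (-12 + q)/(2*q))
A = 242/3 (A = -7*6/(-12 + 3) + 76 = -7/((½)*(⅓)*(-9)) + 76 = -7/(-3/2) + 76 = -7*(-⅔) + 76 = 14/3 + 76 = 242/3 ≈ 80.667)
(A + b) + E(-15) = (242/3 - 34) + (-4 + (-15)^(3/2)/3) = 140/3 + (-4 + (-15*I*√15)/3) = 140/3 + (-4 - 5*I*√15) = 128/3 - 5*I*√15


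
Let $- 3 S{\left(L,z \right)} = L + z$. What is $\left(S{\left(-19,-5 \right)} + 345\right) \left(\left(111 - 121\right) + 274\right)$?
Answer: $93192$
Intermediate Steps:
$S{\left(L,z \right)} = - \frac{L}{3} - \frac{z}{3}$ ($S{\left(L,z \right)} = - \frac{L + z}{3} = - \frac{L}{3} - \frac{z}{3}$)
$\left(S{\left(-19,-5 \right)} + 345\right) \left(\left(111 - 121\right) + 274\right) = \left(\left(\left(- \frac{1}{3}\right) \left(-19\right) - - \frac{5}{3}\right) + 345\right) \left(\left(111 - 121\right) + 274\right) = \left(\left(\frac{19}{3} + \frac{5}{3}\right) + 345\right) \left(-10 + 274\right) = \left(8 + 345\right) 264 = 353 \cdot 264 = 93192$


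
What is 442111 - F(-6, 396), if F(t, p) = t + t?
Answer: 442123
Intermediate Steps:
F(t, p) = 2*t
442111 - F(-6, 396) = 442111 - 2*(-6) = 442111 - 1*(-12) = 442111 + 12 = 442123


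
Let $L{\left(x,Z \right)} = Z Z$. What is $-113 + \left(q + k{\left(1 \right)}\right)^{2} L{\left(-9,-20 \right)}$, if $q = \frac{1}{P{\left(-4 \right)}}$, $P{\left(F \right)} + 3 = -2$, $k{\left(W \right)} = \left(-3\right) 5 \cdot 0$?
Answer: $-97$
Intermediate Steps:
$k{\left(W \right)} = 0$ ($k{\left(W \right)} = \left(-15\right) 0 = 0$)
$P{\left(F \right)} = -5$ ($P{\left(F \right)} = -3 - 2 = -5$)
$q = - \frac{1}{5}$ ($q = \frac{1}{-5} = - \frac{1}{5} \approx -0.2$)
$L{\left(x,Z \right)} = Z^{2}$
$-113 + \left(q + k{\left(1 \right)}\right)^{2} L{\left(-9,-20 \right)} = -113 + \left(- \frac{1}{5} + 0\right)^{2} \left(-20\right)^{2} = -113 + \left(- \frac{1}{5}\right)^{2} \cdot 400 = -113 + \frac{1}{25} \cdot 400 = -113 + 16 = -97$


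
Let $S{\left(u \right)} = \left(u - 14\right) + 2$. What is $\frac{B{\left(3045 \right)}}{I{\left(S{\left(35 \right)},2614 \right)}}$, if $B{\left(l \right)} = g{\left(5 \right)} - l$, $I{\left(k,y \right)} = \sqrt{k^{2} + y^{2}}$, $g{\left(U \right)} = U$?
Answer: $- \frac{608 \sqrt{273341}}{273341} \approx -1.1629$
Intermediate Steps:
$S{\left(u \right)} = -12 + u$ ($S{\left(u \right)} = \left(-14 + u\right) + 2 = -12 + u$)
$B{\left(l \right)} = 5 - l$
$\frac{B{\left(3045 \right)}}{I{\left(S{\left(35 \right)},2614 \right)}} = \frac{5 - 3045}{\sqrt{\left(-12 + 35\right)^{2} + 2614^{2}}} = \frac{5 - 3045}{\sqrt{23^{2} + 6832996}} = - \frac{3040}{\sqrt{529 + 6832996}} = - \frac{3040}{\sqrt{6833525}} = - \frac{3040}{5 \sqrt{273341}} = - 3040 \frac{\sqrt{273341}}{1366705} = - \frac{608 \sqrt{273341}}{273341}$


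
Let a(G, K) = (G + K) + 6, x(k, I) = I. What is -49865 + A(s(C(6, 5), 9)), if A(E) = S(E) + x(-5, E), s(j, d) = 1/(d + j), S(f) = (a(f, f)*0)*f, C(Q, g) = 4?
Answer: -648244/13 ≈ -49865.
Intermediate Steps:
a(G, K) = 6 + G + K
S(f) = 0 (S(f) = ((6 + f + f)*0)*f = ((6 + 2*f)*0)*f = 0*f = 0)
A(E) = E (A(E) = 0 + E = E)
-49865 + A(s(C(6, 5), 9)) = -49865 + 1/(9 + 4) = -49865 + 1/13 = -648244/13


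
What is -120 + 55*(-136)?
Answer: -7600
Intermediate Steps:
-120 + 55*(-136) = -120 - 7480 = -7600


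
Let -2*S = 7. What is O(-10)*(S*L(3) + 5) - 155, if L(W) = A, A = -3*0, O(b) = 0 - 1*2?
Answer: -165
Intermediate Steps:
O(b) = -2 (O(b) = 0 - 2 = -2)
S = -7/2 (S = -1/2*7 = -7/2 ≈ -3.5000)
A = 0
L(W) = 0
O(-10)*(S*L(3) + 5) - 155 = -2*(-7/2*0 + 5) - 155 = -2*(0 + 5) - 155 = -2*5 - 155 = -10 - 155 = -165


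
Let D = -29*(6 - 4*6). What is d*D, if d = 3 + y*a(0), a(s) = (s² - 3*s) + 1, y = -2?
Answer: 522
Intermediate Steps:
a(s) = 1 + s² - 3*s
D = 522 (D = -29*(6 - 24) = -29*(-18) = 522)
d = 1 (d = 3 - 2*(1 + 0² - 3*0) = 3 - 2*(1 + 0 + 0) = 3 - 2*1 = 3 - 2 = 1)
d*D = 1*522 = 522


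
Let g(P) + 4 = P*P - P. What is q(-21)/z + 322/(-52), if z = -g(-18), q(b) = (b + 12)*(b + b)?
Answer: -2471/338 ≈ -7.3107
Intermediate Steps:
g(P) = -4 + P**2 - P (g(P) = -4 + (P*P - P) = -4 + (P**2 - P) = -4 + P**2 - P)
q(b) = 2*b*(12 + b) (q(b) = (12 + b)*(2*b) = 2*b*(12 + b))
z = -338 (z = -(-4 + (-18)**2 - 1*(-18)) = -(-4 + 324 + 18) = -1*338 = -338)
q(-21)/z + 322/(-52) = (2*(-21)*(12 - 21))/(-338) + 322/(-52) = (2*(-21)*(-9))*(-1/338) + 322*(-1/52) = 378*(-1/338) - 161/26 = -189/169 - 161/26 = -2471/338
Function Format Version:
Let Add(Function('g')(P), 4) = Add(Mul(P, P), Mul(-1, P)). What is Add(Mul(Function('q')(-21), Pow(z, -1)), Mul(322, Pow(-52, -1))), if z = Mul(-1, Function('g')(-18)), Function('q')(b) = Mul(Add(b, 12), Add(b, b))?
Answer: Rational(-2471, 338) ≈ -7.3107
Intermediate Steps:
Function('g')(P) = Add(-4, Pow(P, 2), Mul(-1, P)) (Function('g')(P) = Add(-4, Add(Mul(P, P), Mul(-1, P))) = Add(-4, Add(Pow(P, 2), Mul(-1, P))) = Add(-4, Pow(P, 2), Mul(-1, P)))
Function('q')(b) = Mul(2, b, Add(12, b)) (Function('q')(b) = Mul(Add(12, b), Mul(2, b)) = Mul(2, b, Add(12, b)))
z = -338 (z = Mul(-1, Add(-4, Pow(-18, 2), Mul(-1, -18))) = Mul(-1, Add(-4, 324, 18)) = Mul(-1, 338) = -338)
Add(Mul(Function('q')(-21), Pow(z, -1)), Mul(322, Pow(-52, -1))) = Add(Mul(Mul(2, -21, Add(12, -21)), Pow(-338, -1)), Mul(322, Pow(-52, -1))) = Add(Mul(Mul(2, -21, -9), Rational(-1, 338)), Mul(322, Rational(-1, 52))) = Add(Mul(378, Rational(-1, 338)), Rational(-161, 26)) = Add(Rational(-189, 169), Rational(-161, 26)) = Rational(-2471, 338)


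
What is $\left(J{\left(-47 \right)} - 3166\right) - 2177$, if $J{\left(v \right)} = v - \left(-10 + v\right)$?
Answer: $-5333$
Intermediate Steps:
$J{\left(v \right)} = 10$
$\left(J{\left(-47 \right)} - 3166\right) - 2177 = \left(10 - 3166\right) - 2177 = -3156 - 2177 = -5333$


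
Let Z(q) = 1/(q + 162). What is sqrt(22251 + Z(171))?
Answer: 28*sqrt(349687)/111 ≈ 149.17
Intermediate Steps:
Z(q) = 1/(162 + q)
sqrt(22251 + Z(171)) = sqrt(22251 + 1/(162 + 171)) = sqrt(22251 + 1/333) = sqrt(7409584/333) = 28*sqrt(349687)/111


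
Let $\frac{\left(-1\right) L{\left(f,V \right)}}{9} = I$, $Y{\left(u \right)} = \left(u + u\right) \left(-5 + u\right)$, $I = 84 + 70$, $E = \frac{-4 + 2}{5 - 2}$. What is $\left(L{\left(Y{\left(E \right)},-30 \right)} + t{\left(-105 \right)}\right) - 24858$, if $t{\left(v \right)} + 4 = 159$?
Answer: $-26089$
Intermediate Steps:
$t{\left(v \right)} = 155$ ($t{\left(v \right)} = -4 + 159 = 155$)
$E = - \frac{2}{3} \approx -0.66667$
$I = 154$
$Y{\left(u \right)} = 2 u \left(-5 + u\right)$
$L{\left(f,V \right)} = -1386$ ($L{\left(f,V \right)} = \left(-9\right) 154 = -1386$)
$\left(L{\left(Y{\left(E \right)},-30 \right)} + t{\left(-105 \right)}\right) - 24858 = \left(-1386 + 155\right) - 24858 = -1231 - 24858 = -26089$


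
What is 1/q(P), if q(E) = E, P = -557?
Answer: -1/557 ≈ -0.0017953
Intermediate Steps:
1/q(P) = 1/(-557) = -1/557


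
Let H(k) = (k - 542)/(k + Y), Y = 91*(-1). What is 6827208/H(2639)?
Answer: 5798575328/699 ≈ 8.2955e+6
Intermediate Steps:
Y = -91
H(k) = (-542 + k)/(-91 + k) (H(k) = (k - 542)/(k - 91) = (-542 + k)/(-91 + k))
6827208/H(2639) = 6827208/(((-542 + 2639)/(-91 + 2639))) = 6827208/((2097/2548)) = 6827208/(((1/2548)*2097)) = 6827208/(2097/2548) = 6827208*(2548/2097) = 5798575328/699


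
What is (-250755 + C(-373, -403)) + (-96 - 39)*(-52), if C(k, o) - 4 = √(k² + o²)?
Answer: -243731 + √301538 ≈ -2.4318e+5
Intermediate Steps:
C(k, o) = 4 + √(k² + o²)
(-250755 + C(-373, -403)) + (-96 - 39)*(-52) = (-250755 + (4 + √((-373)² + (-403)²))) + (-96 - 39)*(-52) = (-250755 + (4 + √(139129 + 162409))) - 135*(-52) = (-250755 + (4 + √301538)) + 7020 = (-250751 + √301538) + 7020 = -243731 + √301538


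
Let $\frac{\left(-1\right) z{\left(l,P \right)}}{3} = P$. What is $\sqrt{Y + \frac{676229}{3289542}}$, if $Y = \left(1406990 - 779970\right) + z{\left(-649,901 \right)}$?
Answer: $\frac{\sqrt{6755790528459048306}}{3289542} \approx 790.14$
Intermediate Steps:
$z{\left(l,P \right)} = - 3 P$
$Y = 624317$ ($Y = \left(1406990 - 779970\right) - 2703 = 627020 - 2703 = 624317$)
$\sqrt{Y + \frac{676229}{3289542}} = \sqrt{624317 + \frac{676229}{3289542}} = \sqrt{\frac{2053717669043}{3289542}} = \frac{\sqrt{6755790528459048306}}{3289542}$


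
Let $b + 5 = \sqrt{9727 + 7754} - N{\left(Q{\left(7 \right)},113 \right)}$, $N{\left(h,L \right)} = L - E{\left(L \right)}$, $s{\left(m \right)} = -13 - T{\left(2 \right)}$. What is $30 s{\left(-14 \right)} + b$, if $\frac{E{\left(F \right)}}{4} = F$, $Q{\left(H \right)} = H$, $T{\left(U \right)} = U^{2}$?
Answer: $-176 + \sqrt{17481} \approx -43.784$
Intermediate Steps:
$E{\left(F \right)} = 4 F$
$s{\left(m \right)} = -17$ ($s{\left(m \right)} = -13 - 2^{2} = -13 - 4 = -17$)
$N{\left(h,L \right)} = - 3 L$ ($N{\left(h,L \right)} = L - 4 L = - 3 L$)
$b = 334 + \sqrt{17481}$ ($b = -5 + \left(\sqrt{9727 + 7754} - \left(-3\right) 113\right) = -5 + \left(\sqrt{17481} - -339\right) = -5 + \left(\sqrt{17481} + 339\right) = -5 + \left(339 + \sqrt{17481}\right) = 334 + \sqrt{17481} \approx 466.22$)
$30 s{\left(-14 \right)} + b = 30 \left(-17\right) + \left(334 + \sqrt{17481}\right) = -510 + \left(334 + \sqrt{17481}\right) = -176 + \sqrt{17481}$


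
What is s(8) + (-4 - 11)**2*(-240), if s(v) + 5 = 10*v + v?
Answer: -53917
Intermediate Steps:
s(v) = -5 + 11*v (s(v) = -5 + (10*v + v) = -5 + 11*v)
s(8) + (-4 - 11)**2*(-240) = (-5 + 11*8) + (-4 - 11)**2*(-240) = (-5 + 88) + (-15)**2*(-240) = 83 + 225*(-240) = 83 - 54000 = -53917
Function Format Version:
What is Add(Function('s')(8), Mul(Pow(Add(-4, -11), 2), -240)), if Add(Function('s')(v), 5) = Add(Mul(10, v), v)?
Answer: -53917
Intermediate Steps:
Function('s')(v) = Add(-5, Mul(11, v)) (Function('s')(v) = Add(-5, Add(Mul(10, v), v)) = Add(-5, Mul(11, v)))
Add(Function('s')(8), Mul(Pow(Add(-4, -11), 2), -240)) = Add(Add(-5, Mul(11, 8)), Mul(Pow(Add(-4, -11), 2), -240)) = Add(Add(-5, 88), Mul(Pow(-15, 2), -240)) = Add(83, Mul(225, -240)) = Add(83, -54000) = -53917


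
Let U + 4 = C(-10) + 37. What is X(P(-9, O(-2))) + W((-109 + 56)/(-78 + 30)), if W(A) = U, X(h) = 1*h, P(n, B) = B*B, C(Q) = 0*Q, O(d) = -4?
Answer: 49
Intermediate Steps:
C(Q) = 0
P(n, B) = B²
U = 33 (U = -4 + (0 + 37) = -4 + 37 = 33)
X(h) = h
W(A) = 33
X(P(-9, O(-2))) + W((-109 + 56)/(-78 + 30)) = (-4)² + 33 = 16 + 33 = 49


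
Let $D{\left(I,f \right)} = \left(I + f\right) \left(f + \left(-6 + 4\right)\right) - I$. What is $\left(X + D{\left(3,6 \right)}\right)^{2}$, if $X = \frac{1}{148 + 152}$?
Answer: $\frac{98029801}{90000} \approx 1089.2$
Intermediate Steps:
$D{\left(I,f \right)} = - I + \left(-2 + f\right) \left(I + f\right)$ ($D{\left(I,f \right)} = \left(I + f\right) \left(f - 2\right) - I = \left(I + f\right) \left(-2 + f\right) - I = \left(-2 + f\right) \left(I + f\right) - I = - I + \left(-2 + f\right) \left(I + f\right)$)
$X = \frac{1}{300} \approx 0.0033333$
$\left(X + D{\left(3,6 \right)}\right)^{2} = \left(\frac{1}{300} + \left(6^{2} - 9 - 12 + 3 \cdot 6\right)\right)^{2} = \left(\frac{1}{300} + \left(36 - 9 - 12 + 18\right)\right)^{2} = \left(\frac{1}{300} + 33\right)^{2} = \left(\frac{9901}{300}\right)^{2} = \frac{98029801}{90000}$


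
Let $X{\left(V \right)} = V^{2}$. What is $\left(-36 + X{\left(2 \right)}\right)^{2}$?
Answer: $1024$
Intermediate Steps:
$\left(-36 + X{\left(2 \right)}\right)^{2} = \left(-36 + 2^{2}\right)^{2} = \left(-36 + 4\right)^{2} = \left(-32\right)^{2} = 1024$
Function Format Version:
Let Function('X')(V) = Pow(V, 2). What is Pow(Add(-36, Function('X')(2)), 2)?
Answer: 1024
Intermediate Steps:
Pow(Add(-36, Function('X')(2)), 2) = Pow(Add(-36, Pow(2, 2)), 2) = Pow(Add(-36, 4), 2) = Pow(-32, 2) = 1024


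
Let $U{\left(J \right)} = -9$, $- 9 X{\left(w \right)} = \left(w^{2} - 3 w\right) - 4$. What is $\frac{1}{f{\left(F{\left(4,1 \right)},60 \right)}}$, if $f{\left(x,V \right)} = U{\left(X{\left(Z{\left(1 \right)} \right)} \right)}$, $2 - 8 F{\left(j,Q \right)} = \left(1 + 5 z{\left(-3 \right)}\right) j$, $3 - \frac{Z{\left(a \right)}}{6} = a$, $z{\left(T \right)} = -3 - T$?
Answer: $- \frac{1}{9} \approx -0.11111$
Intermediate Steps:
$Z{\left(a \right)} = 18 - 6 a$
$X{\left(w \right)} = \frac{4}{9} - \frac{w^{2}}{9} + \frac{w}{3}$ ($X{\left(w \right)} = - \frac{\left(w^{2} - 3 w\right) - 4}{9} = - \frac{-4 + w^{2} - 3 w}{9} = \frac{4}{9} - \frac{w^{2}}{9} + \frac{w}{3}$)
$F{\left(j,Q \right)} = \frac{1}{4} - \frac{j}{8}$ ($F{\left(j,Q \right)} = \frac{1}{4} - \frac{\left(1 + 5 \left(-3 - -3\right)\right) j}{8} = \frac{1}{4} - \frac{\left(1 + 5 \left(-3 + 3\right)\right) j}{8} = \frac{1}{4} - \frac{\left(1 + 5 \cdot 0\right) j}{8} = \frac{1}{4} - \frac{\left(1 + 0\right) j}{8} = \frac{1}{4} - \frac{1 j}{8} = \frac{1}{4} - \frac{j}{8}$)
$f{\left(x,V \right)} = -9$
$\frac{1}{f{\left(F{\left(4,1 \right)},60 \right)}} = \frac{1}{-9} = - \frac{1}{9}$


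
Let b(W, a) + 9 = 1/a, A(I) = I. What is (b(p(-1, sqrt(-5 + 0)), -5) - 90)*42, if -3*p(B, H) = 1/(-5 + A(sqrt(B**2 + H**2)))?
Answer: -20832/5 ≈ -4166.4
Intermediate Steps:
p(B, H) = -1/(3*(-5 + sqrt(B**2 + H**2)))
b(W, a) = -9 + 1/a
(b(p(-1, sqrt(-5 + 0)), -5) - 90)*42 = ((-9 + 1/(-5)) - 90)*42 = ((-9 - 1/5) - 90)*42 = (-46/5 - 90)*42 = -496/5*42 = -20832/5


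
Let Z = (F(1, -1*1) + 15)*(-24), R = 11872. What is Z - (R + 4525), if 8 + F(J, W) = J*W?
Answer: -16541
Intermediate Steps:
F(J, W) = -8 + J*W
Z = -144 (Z = ((-8 + 1*(-1*1)) + 15)*(-24) = ((-8 + 1*(-1)) + 15)*(-24) = ((-8 - 1) + 15)*(-24) = (-9 + 15)*(-24) = 6*(-24) = -144)
Z - (R + 4525) = -144 - (11872 + 4525) = -144 - 1*16397 = -144 - 16397 = -16541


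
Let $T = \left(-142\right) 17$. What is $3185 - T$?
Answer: $5599$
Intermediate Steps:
$T = -2414$
$3185 - T = 3185 - -2414 = 3185 + 2414 = 5599$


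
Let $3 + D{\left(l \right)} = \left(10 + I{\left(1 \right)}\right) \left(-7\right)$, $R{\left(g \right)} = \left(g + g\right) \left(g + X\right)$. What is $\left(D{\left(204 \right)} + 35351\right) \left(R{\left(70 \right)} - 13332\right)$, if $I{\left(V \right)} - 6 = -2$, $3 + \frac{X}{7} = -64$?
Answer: $-2439018000$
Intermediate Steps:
$X = -469$ ($X = -21 + 7 \left(-64\right) = -21 - 448 = -469$)
$I{\left(V \right)} = 4$ ($I{\left(V \right)} = 6 - 2 = 4$)
$R{\left(g \right)} = 2 g \left(-469 + g\right)$ ($R{\left(g \right)} = \left(g + g\right) \left(g - 469\right) = 2 g \left(-469 + g\right)$)
$D{\left(l \right)} = -101$ ($D{\left(l \right)} = -3 + \left(10 + 4\right) \left(-7\right) = -3 + 14 \left(-7\right) = -3 - 98 = -101$)
$\left(D{\left(204 \right)} + 35351\right) \left(R{\left(70 \right)} - 13332\right) = \left(-101 + 35351\right) \left(2 \cdot 70 \left(-469 + 70\right) - 13332\right) = 35250 \left(2 \cdot 70 \left(-399\right) - 13332\right) = 35250 \left(-55860 - 13332\right) = 35250 \left(-69192\right) = -2439018000$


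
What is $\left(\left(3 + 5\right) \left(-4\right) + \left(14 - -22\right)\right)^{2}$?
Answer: $16$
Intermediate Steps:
$\left(\left(3 + 5\right) \left(-4\right) + \left(14 - -22\right)\right)^{2} = \left(8 \left(-4\right) + \left(14 + 22\right)\right)^{2} = \left(-32 + 36\right)^{2} = 4^{2} = 16$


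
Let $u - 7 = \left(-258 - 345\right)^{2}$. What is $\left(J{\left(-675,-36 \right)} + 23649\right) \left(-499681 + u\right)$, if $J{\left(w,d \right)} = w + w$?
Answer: $-3034113435$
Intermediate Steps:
$J{\left(w,d \right)} = 2 w$
$u = 363616$ ($u = 7 + \left(-258 - 345\right)^{2} = 7 + \left(-603\right)^{2} = 7 + 363609 = 363616$)
$\left(J{\left(-675,-36 \right)} + 23649\right) \left(-499681 + u\right) = \left(2 \left(-675\right) + 23649\right) \left(-499681 + 363616\right) = \left(-1350 + 23649\right) \left(-136065\right) = 22299 \left(-136065\right) = -3034113435$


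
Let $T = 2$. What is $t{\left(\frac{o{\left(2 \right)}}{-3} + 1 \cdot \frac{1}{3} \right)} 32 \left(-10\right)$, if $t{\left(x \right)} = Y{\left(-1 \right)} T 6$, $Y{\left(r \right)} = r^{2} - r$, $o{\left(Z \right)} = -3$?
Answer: $-7680$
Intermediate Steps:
$t{\left(x \right)} = 24$ ($t{\left(x \right)} = - (-1 - 1) 2 \cdot 6 = \left(-1\right) \left(-2\right) 2 \cdot 6 = 2 \cdot 2 \cdot 6 = 4 \cdot 6 = 24$)
$t{\left(\frac{o{\left(2 \right)}}{-3} + 1 \cdot \frac{1}{3} \right)} 32 \left(-10\right) = 24 \cdot 32 \left(-10\right) = 24 \left(-320\right) = -7680$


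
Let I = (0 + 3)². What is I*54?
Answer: 486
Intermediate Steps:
I = 9 (I = 3² = 9)
I*54 = 9*54 = 486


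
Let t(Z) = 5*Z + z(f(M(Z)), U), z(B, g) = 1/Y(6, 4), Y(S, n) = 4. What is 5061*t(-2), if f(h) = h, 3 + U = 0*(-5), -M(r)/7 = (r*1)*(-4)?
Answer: -197379/4 ≈ -49345.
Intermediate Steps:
M(r) = 28*r (M(r) = -7*r*1*(-4) = -7*r*(-4) = -(-28)*r = 28*r)
U = -3 (U = -3 + 0*(-5) = -3 + 0 = -3)
z(B, g) = ¼ (z(B, g) = 1/4 = ¼)
t(Z) = ¼ + 5*Z (t(Z) = 5*Z + ¼ = ¼ + 5*Z)
5061*t(-2) = 5061*(¼ + 5*(-2)) = 5061*(¼ - 10) = 5061*(-39/4) = -197379/4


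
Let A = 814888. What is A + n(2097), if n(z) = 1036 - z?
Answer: 813827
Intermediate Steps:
A + n(2097) = 814888 + (1036 - 1*2097) = 814888 + (1036 - 2097) = 814888 - 1061 = 813827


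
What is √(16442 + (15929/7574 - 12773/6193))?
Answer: 13*√214053224249183242/46905782 ≈ 128.23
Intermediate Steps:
√(16442 + (15929/7574 - 12773/6193)) = √(16442 + 1905595/46905782) = √(771226773239/46905782) = 13*√214053224249183242/46905782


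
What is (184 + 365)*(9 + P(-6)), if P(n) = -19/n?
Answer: 13359/2 ≈ 6679.5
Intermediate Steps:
(184 + 365)*(9 + P(-6)) = (184 + 365)*(9 - 19/(-6)) = 549*(9 - 19*(-⅙)) = 549*(9 + 19/6) = 549*(73/6) = 13359/2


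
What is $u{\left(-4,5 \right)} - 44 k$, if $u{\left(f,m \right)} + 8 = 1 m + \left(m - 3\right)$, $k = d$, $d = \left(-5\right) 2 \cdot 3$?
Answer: $1319$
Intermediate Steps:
$d = -30$ ($d = \left(-10\right) 3 = -30$)
$k = -30$
$u{\left(f,m \right)} = -11 + 2 m$ ($u{\left(f,m \right)} = -8 + \left(1 m + \left(m - 3\right)\right) = -8 + \left(m + \left(-3 + m\right)\right) = -8 + \left(-3 + 2 m\right) = -11 + 2 m$)
$u{\left(-4,5 \right)} - 44 k = \left(-11 + 2 \cdot 5\right) - -1320 = \left(-11 + 10\right) + 1320 = -1 + 1320 = 1319$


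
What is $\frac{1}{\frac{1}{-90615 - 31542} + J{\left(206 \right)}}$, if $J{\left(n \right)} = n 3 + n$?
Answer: $\frac{122157}{100657367} \approx 0.0012136$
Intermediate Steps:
$J{\left(n \right)} = 4 n$ ($J{\left(n \right)} = 3 n + n = 4 n$)
$\frac{1}{\frac{1}{-90615 - 31542} + J{\left(206 \right)}} = \frac{1}{\frac{1}{-90615 - 31542} + 4 \cdot 206} = \frac{1}{\frac{1}{-122157} + 824} = \frac{1}{- \frac{1}{122157} + 824} = \frac{1}{\frac{100657367}{122157}} = \frac{122157}{100657367}$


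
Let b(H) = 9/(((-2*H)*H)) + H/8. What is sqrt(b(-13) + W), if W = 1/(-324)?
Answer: I*sqrt(362422)/468 ≈ 1.2864*I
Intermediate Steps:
b(H) = -9/(2*H**2) + H/8 (b(H) = 9/((-2*H**2)) + H*(1/8) = 9*(-1/(2*H**2)) + H/8 = -9/(2*H**2) + H/8)
W = -1/324 ≈ -0.0030864
sqrt(b(-13) + W) = sqrt((1/8)*(-36 + (-13)**3)/(-13)**2 - 1/324) = sqrt((1/8)*(1/169)*(-36 - 2197) - 1/324) = sqrt((1/8)*(1/169)*(-2233) - 1/324) = sqrt(-2233/1352 - 1/324) = sqrt(-181211/109512) = I*sqrt(362422)/468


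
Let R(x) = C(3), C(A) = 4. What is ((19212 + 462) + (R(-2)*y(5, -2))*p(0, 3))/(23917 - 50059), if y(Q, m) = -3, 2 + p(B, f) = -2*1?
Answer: -3287/4357 ≈ -0.75442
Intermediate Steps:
R(x) = 4
p(B, f) = -4 (p(B, f) = -2 - 2*1 = -2 - 2 = -4)
((19212 + 462) + (R(-2)*y(5, -2))*p(0, 3))/(23917 - 50059) = ((19212 + 462) + (4*(-3))*(-4))/(23917 - 50059) = (19674 - 12*(-4))/(-26142) = (19674 + 48)*(-1/26142) = 19722*(-1/26142) = -3287/4357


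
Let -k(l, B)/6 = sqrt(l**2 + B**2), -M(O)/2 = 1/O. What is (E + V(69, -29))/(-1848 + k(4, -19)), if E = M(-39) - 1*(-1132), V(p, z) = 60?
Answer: -7159460/11054979 + 23245*sqrt(377)/11054979 ≈ -0.60680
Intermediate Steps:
M(O) = -2/O
k(l, B) = -6*sqrt(B**2 + l**2) (k(l, B) = -6*sqrt(l**2 + B**2) = -6*sqrt(B**2 + l**2))
E = 44150/39 (E = -2/(-39) - 1*(-1132) = -2*(-1/39) + 1132 = 2/39 + 1132 = 44150/39 ≈ 1132.1)
(E + V(69, -29))/(-1848 + k(4, -19)) = (44150/39 + 60)/(-1848 - 6*sqrt((-19)**2 + 4**2)) = 46490/(39*(-1848 - 6*sqrt(361 + 16))) = 46490/(39*(-1848 - 6*sqrt(377)))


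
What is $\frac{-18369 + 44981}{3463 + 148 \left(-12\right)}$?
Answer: $\frac{26612}{1687} \approx 15.775$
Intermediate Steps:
$\frac{-18369 + 44981}{3463 + 148 \left(-12\right)} = \frac{26612}{3463 - 1776} = \frac{26612}{1687}$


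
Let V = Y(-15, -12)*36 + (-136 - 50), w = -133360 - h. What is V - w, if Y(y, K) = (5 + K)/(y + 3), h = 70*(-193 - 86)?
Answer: 113665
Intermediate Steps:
h = -19530 (h = 70*(-279) = -19530)
Y(y, K) = (5 + K)/(3 + y)
w = -113830 (w = -133360 - 1*(-19530) = -133360 + 19530 = -113830)
V = -165 (V = ((5 - 12)/(3 - 15))*36 + (-136 - 50) = (-7/(-12))*36 - 186 = -1/12*(-7)*36 - 186 = (7/12)*36 - 186 = 21 - 186 = -165)
V - w = -165 - 1*(-113830) = -165 + 113830 = 113665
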